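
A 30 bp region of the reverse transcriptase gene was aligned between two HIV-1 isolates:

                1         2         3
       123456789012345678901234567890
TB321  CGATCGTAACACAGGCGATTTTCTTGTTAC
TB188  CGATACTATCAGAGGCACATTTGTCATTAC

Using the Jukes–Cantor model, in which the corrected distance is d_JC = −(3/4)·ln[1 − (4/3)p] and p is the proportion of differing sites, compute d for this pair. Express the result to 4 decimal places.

0.4408

The sequences differ at positions 5 (C/A), 6 (G/C), 9 (A/T), 12 (C/G), 17 (G/A), 18 (A/C), 19 (T/A), 23 (C/G), 25 (T/C), 26 (G/A).
p = 10/30 = 0.333333.
d = −0.75 · ln(1 − (4/3)·0.333333) = −0.75 · ln(0.555556) = −0.75 · (-0.587786) = 0.4408.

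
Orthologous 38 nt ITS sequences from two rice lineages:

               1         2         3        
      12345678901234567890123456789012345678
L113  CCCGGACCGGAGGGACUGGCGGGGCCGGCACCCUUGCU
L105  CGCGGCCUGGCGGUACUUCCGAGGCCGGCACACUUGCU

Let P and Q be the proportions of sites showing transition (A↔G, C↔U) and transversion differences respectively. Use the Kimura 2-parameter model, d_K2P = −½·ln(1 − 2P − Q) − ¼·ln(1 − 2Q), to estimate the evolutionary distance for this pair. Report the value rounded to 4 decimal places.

Mismatches occur at site 2 (C/G, transversion), site 6 (A/C, transversion), site 8 (C/U, transition), site 11 (A/C, transversion), site 14 (G/U, transversion), site 18 (G/U, transversion), site 19 (G/C, transversion), site 22 (G/A, transition), site 32 (C/A, transversion).
Of the 9 differences, 2 transitions and 7 transversions over 38 sites: P = 2/38 = 0.052632, Q = 7/38 = 0.184211.
d = −0.5·ln(0.710525) − 0.25·ln(0.631578) = −0.5·(-0.341751) − 0.25·(-0.459534) = 0.2858.

0.2858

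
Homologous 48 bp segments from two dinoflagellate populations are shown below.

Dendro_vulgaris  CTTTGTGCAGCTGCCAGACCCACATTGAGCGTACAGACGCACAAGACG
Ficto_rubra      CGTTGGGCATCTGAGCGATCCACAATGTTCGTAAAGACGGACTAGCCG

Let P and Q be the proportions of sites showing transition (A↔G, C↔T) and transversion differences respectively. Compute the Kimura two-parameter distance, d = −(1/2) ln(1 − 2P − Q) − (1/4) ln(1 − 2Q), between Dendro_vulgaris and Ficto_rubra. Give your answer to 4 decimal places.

0.3824

Differing sites — 2:T/G (Tv); 6:T/G (Tv); 10:G/T (Tv); 14:C/A (Tv); 15:C/G (Tv); 16:A/C (Tv); 19:C/T (Ti); 25:T/A (Tv); 28:A/T (Tv); 29:G/T (Tv); 34:C/A (Tv); 40:C/G (Tv); 43:A/T (Tv); 46:A/C (Tv).
Of the 14 differences, 1 transition and 13 transversions over 48 sites: P = 1/48 = 0.020833, Q = 13/48 = 0.270833.
d = −0.5·ln(0.687501) − 0.25·ln(0.458334) = −0.5·(-0.374692) − 0.25·(-0.780157) = 0.3824.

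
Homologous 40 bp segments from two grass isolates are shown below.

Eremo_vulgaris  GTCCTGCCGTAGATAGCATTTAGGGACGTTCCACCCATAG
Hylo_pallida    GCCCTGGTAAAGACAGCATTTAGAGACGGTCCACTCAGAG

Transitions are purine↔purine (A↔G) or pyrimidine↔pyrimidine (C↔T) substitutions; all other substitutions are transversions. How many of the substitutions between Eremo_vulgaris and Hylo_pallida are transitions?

6

The sequences differ at positions 2 (T/C, transition), 7 (C/G, transversion), 8 (C/T, transition), 9 (G/A, transition), 10 (T/A, transversion), 14 (T/C, transition), 24 (G/A, transition), 29 (T/G, transversion), 35 (C/T, transition), 38 (T/G, transversion).
Of the 10 differences, 6 transitions and 4 transversions, so the answer is 6.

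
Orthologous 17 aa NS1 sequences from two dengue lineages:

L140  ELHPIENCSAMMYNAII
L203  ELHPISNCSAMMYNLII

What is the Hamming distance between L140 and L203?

Mismatches occur at site 6 (E→S), site 15 (A→L).
That gives 2 mismatches out of 17 aligned sites, so the Hamming distance is 2.

2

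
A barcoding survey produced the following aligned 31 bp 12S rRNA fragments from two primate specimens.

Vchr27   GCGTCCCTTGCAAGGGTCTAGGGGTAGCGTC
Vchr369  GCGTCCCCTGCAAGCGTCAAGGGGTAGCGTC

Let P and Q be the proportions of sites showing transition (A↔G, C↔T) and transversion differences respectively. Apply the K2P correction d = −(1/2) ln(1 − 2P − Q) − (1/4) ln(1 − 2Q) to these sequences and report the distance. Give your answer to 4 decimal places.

0.1036

Mismatches occur at site 8 (T→C, transition), site 15 (G→C, transversion), site 19 (T→A, transversion).
Of the 3 differences, 1 transition and 2 transversions over 31 sites: P = 1/31 = 0.032258, Q = 2/31 = 0.064516.
d = −0.5·ln(0.870968) − 0.25·ln(0.870968) = −0.5·(-0.138150) − 0.25·(-0.138150) = 0.1036.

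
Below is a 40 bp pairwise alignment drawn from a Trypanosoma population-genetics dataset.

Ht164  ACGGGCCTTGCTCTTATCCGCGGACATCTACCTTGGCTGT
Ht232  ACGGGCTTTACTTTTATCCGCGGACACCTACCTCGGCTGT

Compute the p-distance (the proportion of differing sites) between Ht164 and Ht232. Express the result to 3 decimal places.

Mismatches occur at site 7 (C→T), site 10 (G→A), site 13 (C→T), site 27 (T→C), site 34 (T→C).
There are 5 differences over 40 sites, so p = 5/40 = 0.125.

0.125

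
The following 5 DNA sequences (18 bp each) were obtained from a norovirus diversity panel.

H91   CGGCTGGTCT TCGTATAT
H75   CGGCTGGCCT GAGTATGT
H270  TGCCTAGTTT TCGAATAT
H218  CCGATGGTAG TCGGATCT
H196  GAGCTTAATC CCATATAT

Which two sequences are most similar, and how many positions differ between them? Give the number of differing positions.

4

Pairwise Hamming distances:
  H91 vs H75: 4
  H91 vs H270: 5
  H91 vs H218: 6
  H91 vs H196: 9
  H75 vs H270: 9
  H75 vs H218: 9
  H75 vs H196: 11
  H270 vs H218: 9
  H270 vs H196: 10
  H218 vs H196: 12
The smallest is 4, between H91 and H75.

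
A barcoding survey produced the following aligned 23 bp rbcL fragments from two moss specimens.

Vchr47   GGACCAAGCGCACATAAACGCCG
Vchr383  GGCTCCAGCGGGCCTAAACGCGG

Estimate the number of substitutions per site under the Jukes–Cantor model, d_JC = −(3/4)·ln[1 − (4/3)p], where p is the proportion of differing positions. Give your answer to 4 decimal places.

0.3904

Differing sites — 3:A/C; 4:C/T; 6:A/C; 11:C/G; 12:A/G; 14:A/C; 22:C/G.
p = 7/23 = 0.304348.
d = −0.75 · ln(1 − (4/3)·0.304348) = −0.75 · ln(0.594203) = −0.75 · (-0.520534) = 0.3904.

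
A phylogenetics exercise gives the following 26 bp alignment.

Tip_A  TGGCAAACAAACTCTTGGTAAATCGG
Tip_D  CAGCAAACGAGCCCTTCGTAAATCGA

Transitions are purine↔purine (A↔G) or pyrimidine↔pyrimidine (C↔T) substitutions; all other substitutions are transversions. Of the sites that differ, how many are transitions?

6

Mismatches occur at site 1 (T/C, transition), site 2 (G/A, transition), site 9 (A/G, transition), site 11 (A/G, transition), site 13 (T/C, transition), site 17 (G/C, transversion), site 26 (G/A, transition).
Of the 7 differences, 6 transitions and 1 transversion, so the answer is 6.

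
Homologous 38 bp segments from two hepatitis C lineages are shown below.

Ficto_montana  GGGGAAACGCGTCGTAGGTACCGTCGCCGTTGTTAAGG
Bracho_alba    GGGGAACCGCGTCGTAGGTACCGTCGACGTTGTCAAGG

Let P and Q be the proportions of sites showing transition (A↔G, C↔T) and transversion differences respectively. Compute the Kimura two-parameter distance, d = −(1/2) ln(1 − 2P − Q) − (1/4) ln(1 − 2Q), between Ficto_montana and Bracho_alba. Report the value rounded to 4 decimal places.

0.0834

Mismatches occur at site 7 (A→C, transversion), site 27 (C→A, transversion), site 34 (T→C, transition).
Of the 3 differences, 1 transition and 2 transversions over 38 sites: P = 1/38 = 0.026316, Q = 2/38 = 0.052632.
d = −0.5·ln(0.894736) − 0.25·ln(0.894736) = −0.5·(-0.111227) − 0.25·(-0.111227) = 0.0834.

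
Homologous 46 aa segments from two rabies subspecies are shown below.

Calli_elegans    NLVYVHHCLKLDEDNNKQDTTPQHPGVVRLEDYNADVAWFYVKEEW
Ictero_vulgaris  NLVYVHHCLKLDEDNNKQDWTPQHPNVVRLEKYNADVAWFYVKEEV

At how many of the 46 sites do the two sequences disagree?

Mismatches occur at site 20 (T→W), site 26 (G→N), site 32 (D→K), site 46 (W→V).
That gives 4 mismatches out of 46 aligned sites, so the Hamming distance is 4.

4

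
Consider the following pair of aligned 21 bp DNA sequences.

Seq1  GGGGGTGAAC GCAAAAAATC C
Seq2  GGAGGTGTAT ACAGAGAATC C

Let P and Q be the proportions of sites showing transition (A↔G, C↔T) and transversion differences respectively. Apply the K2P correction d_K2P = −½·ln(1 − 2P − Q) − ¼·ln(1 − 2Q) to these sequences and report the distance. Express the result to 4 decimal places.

The sequences differ at positions 3 (G/A, transition), 8 (A/T, transversion), 10 (C/T, transition), 11 (G/A, transition), 14 (A/G, transition), 16 (A/G, transition).
Of the 6 differences, 5 transitions and 1 transversion over 21 sites: P = 5/21 = 0.238095, Q = 1/21 = 0.047619.
d = −0.5·ln(0.476191) − 0.25·ln(0.904762) = −0.5·(-0.741936) − 0.25·(-0.100083) = 0.3960.

0.3960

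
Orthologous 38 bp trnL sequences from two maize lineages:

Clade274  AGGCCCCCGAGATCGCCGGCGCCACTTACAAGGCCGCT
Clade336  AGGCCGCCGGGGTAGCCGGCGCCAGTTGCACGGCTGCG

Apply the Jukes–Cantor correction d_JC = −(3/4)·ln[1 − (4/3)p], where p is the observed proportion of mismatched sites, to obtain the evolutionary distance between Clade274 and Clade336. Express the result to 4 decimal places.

0.2846

Mismatches occur at site 6 (C→G), site 10 (A→G), site 12 (A→G), site 14 (C→A), site 25 (C→G), site 28 (A→G), site 31 (A→C), site 35 (C→T), site 38 (T→G).
p = 9/38 = 0.236842.
d = −0.75 · ln(1 − (4/3)·0.236842) = −0.75 · ln(0.684211) = −0.75 · (-0.379489) = 0.2846.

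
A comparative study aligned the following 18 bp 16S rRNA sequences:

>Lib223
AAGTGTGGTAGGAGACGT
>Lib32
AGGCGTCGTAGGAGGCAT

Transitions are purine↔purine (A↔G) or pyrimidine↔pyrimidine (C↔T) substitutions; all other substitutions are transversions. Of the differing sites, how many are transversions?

Differing sites — 2:A/G (Ti); 4:T/C (Ti); 7:G/C (Tv); 15:A/G (Ti); 17:G/A (Ti).
Of the 5 differences, 4 transitions and 1 transversion, so the answer is 1.

1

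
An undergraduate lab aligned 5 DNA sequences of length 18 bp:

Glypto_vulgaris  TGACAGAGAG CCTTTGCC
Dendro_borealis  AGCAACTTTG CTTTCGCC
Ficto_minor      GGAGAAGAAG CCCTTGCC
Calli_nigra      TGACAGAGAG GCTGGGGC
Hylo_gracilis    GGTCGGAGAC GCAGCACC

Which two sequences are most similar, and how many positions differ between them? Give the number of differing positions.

Pairwise Hamming distances:
  Glypto_vulgaris vs Dendro_borealis: 9
  Glypto_vulgaris vs Ficto_minor: 6
  Glypto_vulgaris vs Calli_nigra: 4
  Glypto_vulgaris vs Hylo_gracilis: 9
  Dendro_borealis vs Ficto_minor: 10
  Dendro_borealis vs Calli_nigra: 12
  Dendro_borealis vs Hylo_gracilis: 14
  Ficto_minor vs Calli_nigra: 10
  Ficto_minor vs Hylo_gracilis: 12
  Calli_nigra vs Hylo_gracilis: 8
The smallest is 4, between Glypto_vulgaris and Calli_nigra.

4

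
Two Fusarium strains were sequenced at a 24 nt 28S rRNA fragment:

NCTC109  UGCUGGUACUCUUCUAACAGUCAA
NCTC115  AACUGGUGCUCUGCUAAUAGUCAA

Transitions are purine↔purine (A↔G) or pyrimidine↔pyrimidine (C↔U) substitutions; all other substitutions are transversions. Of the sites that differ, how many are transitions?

3

The sequences differ at positions 1 (U/A, transversion), 2 (G/A, transition), 8 (A/G, transition), 13 (U/G, transversion), 18 (C/U, transition).
Of the 5 differences, 3 transitions and 2 transversions, so the answer is 3.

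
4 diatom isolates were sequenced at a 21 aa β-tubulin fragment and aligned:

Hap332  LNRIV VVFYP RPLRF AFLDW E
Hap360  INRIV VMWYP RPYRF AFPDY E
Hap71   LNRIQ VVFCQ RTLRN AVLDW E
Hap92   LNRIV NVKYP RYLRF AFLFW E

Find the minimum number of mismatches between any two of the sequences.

4

Pairwise Hamming distances:
  Hap332 vs Hap360: 6
  Hap332 vs Hap71: 6
  Hap332 vs Hap92: 4
  Hap360 vs Hap71: 12
  Hap360 vs Hap92: 9
  Hap71 vs Hap92: 9
The smallest is 4, between Hap332 and Hap92.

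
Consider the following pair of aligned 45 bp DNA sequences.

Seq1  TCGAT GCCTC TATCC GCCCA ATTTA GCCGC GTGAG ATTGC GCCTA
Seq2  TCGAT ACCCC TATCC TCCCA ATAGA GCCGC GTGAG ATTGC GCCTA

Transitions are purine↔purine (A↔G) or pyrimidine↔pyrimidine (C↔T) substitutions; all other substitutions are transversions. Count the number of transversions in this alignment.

The sequences differ at positions 6 (G/A, transition), 9 (T/C, transition), 16 (G/T, transversion), 23 (T/A, transversion), 24 (T/G, transversion).
Of the 5 differences, 2 transitions and 3 transversions, so the answer is 3.

3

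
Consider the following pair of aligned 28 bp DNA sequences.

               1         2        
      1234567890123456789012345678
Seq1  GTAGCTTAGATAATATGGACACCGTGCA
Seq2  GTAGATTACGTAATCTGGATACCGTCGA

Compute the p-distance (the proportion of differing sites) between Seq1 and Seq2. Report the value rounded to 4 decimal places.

0.2500

Differing sites — 5:C/A; 9:G/C; 10:A/G; 15:A/C; 20:C/T; 26:G/C; 27:C/G.
There are 7 differences over 28 sites, so p = 7/28 = 0.2500.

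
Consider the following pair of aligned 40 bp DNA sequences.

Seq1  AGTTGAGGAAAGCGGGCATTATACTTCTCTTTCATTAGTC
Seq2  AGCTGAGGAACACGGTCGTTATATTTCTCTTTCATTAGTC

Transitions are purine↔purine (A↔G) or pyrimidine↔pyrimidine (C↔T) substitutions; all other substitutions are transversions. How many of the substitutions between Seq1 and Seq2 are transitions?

4

Mismatches occur at site 3 (T/C, transition), site 11 (A/C, transversion), site 12 (G/A, transition), site 16 (G/T, transversion), site 18 (A/G, transition), site 24 (C/T, transition).
Of the 6 differences, 4 transitions and 2 transversions, so the answer is 4.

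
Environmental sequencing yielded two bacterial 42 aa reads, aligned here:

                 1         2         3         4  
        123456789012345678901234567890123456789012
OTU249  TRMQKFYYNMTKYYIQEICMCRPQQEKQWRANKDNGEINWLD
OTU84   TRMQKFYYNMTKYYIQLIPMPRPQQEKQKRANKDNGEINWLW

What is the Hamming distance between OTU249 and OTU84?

5

Differing sites — 17:E/L; 19:C/P; 21:C/P; 29:W/K; 42:D/W.
That gives 5 mismatches out of 42 aligned sites, so the Hamming distance is 5.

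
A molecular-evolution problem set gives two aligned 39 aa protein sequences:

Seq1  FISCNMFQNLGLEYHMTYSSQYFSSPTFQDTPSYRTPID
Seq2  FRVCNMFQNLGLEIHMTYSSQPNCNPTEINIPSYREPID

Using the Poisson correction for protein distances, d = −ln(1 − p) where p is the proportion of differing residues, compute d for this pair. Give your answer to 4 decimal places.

Differing sites — 2:I/R; 3:S/V; 14:Y/I; 22:Y/P; 23:F/N; 24:S/C; 25:S/N; 28:F/E; 29:Q/I; 30:D/N; 31:T/I; 36:T/E.
p = 12/39 = 0.307692.
d = −ln(1 − 0.307692) = −ln(0.692308) = 0.3677.

0.3677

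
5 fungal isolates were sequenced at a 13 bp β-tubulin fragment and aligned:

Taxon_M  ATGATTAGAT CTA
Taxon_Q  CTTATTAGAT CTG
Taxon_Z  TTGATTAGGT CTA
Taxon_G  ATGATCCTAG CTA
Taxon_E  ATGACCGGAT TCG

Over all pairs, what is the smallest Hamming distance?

2

Pairwise Hamming distances:
  Taxon_M vs Taxon_Q: 3
  Taxon_M vs Taxon_Z: 2
  Taxon_M vs Taxon_G: 4
  Taxon_M vs Taxon_E: 6
  Taxon_Q vs Taxon_Z: 4
  Taxon_Q vs Taxon_G: 7
  Taxon_Q vs Taxon_E: 7
  Taxon_Z vs Taxon_G: 6
  Taxon_Z vs Taxon_E: 8
  Taxon_G vs Taxon_E: 7
The smallest is 2, between Taxon_M and Taxon_Z.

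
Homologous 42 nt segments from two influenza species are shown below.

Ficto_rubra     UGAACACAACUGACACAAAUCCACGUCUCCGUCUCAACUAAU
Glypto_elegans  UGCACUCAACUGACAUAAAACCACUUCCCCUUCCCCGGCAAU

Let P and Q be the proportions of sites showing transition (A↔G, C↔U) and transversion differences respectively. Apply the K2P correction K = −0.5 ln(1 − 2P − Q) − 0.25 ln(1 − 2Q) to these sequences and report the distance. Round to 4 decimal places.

0.3608

Mismatches occur at site 3 (A/C, transversion), site 6 (A/U, transversion), site 16 (C/U, transition), site 20 (U/A, transversion), site 25 (G/U, transversion), site 28 (U/C, transition), site 31 (G/U, transversion), site 34 (U/C, transition), site 36 (A/C, transversion), site 37 (A/G, transition), site 38 (C/G, transversion), site 39 (U/C, transition).
Of the 12 differences, 5 transitions and 7 transversions over 42 sites: P = 5/42 = 0.119048, Q = 7/42 = 0.166667.
d = −0.5·ln(0.595237) − 0.25·ln(0.666666) = −0.5·(-0.518796) − 0.25·(-0.405466) = 0.3608.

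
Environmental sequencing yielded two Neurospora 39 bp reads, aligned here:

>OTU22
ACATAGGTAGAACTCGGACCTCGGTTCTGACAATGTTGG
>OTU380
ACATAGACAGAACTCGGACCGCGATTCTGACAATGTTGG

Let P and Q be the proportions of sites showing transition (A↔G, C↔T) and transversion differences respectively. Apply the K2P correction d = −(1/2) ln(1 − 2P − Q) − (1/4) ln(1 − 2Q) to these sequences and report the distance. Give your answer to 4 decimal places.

The sequences differ at positions 7 (G/A, transition), 8 (T/C, transition), 21 (T/G, transversion), 24 (G/A, transition).
Of the 4 differences, 3 transitions and 1 transversion over 39 sites: P = 3/39 = 0.076923, Q = 1/39 = 0.025641.
d = −0.5·ln(0.820513) − 0.25·ln(0.948718) = −0.5·(-0.197826) − 0.25·(-0.052644) = 0.1121.

0.1121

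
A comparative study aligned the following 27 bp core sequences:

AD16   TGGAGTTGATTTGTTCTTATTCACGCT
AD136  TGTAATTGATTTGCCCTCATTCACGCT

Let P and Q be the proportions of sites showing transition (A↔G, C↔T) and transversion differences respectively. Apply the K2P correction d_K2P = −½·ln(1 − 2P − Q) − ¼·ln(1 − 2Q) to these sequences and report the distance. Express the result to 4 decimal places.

0.2220

The sequences differ at positions 3 (G/T, transversion), 5 (G/A, transition), 14 (T/C, transition), 15 (T/C, transition), 18 (T/C, transition).
Of the 5 differences, 4 transitions and 1 transversion over 27 sites: P = 4/27 = 0.148148, Q = 1/27 = 0.037037.
d = −0.5·ln(0.666667) − 0.25·ln(0.925926) = −0.5·(-0.405465) − 0.25·(-0.076961) = 0.2220.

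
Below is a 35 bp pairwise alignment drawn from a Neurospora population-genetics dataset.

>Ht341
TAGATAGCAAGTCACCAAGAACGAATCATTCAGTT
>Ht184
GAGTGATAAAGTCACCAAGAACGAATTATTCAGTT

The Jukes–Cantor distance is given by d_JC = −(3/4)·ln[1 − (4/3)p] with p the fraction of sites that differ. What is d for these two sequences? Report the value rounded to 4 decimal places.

0.1946

The sequences differ at positions 1 (T/G), 4 (A/T), 5 (T/G), 7 (G/T), 8 (C/A), 27 (C/T).
p = 6/35 = 0.171429.
d = −0.75 · ln(1 − (4/3)·0.171429) = −0.75 · ln(0.771428) = −0.75 · (-0.259512) = 0.1946.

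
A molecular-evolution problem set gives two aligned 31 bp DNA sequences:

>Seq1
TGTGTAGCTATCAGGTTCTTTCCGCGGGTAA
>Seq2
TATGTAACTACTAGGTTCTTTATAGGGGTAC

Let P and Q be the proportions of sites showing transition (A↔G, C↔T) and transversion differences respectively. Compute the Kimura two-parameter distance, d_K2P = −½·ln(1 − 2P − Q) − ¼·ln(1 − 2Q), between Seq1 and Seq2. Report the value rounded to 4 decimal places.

0.3845

Mismatches occur at site 2 (G↔A, transition), site 7 (G↔A, transition), site 11 (T↔C, transition), site 12 (C↔T, transition), site 22 (C↔A, transversion), site 23 (C↔T, transition), site 24 (G↔A, transition), site 25 (C↔G, transversion), site 31 (A↔C, transversion).
Of the 9 differences, 6 transitions and 3 transversions over 31 sites: P = 6/31 = 0.193548, Q = 3/31 = 0.096774.
d = −0.5·ln(0.516130) − 0.25·ln(0.806452) = −0.5·(-0.661397) − 0.25·(-0.215111) = 0.3845.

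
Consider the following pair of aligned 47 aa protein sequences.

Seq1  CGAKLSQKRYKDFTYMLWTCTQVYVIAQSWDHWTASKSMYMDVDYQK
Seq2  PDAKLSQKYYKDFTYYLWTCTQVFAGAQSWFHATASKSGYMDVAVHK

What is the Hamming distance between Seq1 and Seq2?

Mismatches occur at site 1 (C→P), site 2 (G→D), site 9 (R→Y), site 16 (M→Y), site 24 (Y→F), site 25 (V→A), site 26 (I→G), site 31 (D→F), site 33 (W→A), site 39 (M→G), site 44 (D→A), site 45 (Y→V), site 46 (Q→H).
That gives 13 mismatches out of 47 aligned sites, so the Hamming distance is 13.

13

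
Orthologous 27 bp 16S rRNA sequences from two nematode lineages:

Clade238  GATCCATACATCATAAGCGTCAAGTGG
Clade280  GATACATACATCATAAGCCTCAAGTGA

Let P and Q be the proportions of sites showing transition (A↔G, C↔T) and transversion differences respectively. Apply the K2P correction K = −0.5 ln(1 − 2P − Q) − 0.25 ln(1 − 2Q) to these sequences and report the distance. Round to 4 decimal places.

0.1203

The sequences differ at positions 4 (C/A, transversion), 19 (G/C, transversion), 27 (G/A, transition).
Of the 3 differences, 1 transition and 2 transversions over 27 sites: P = 1/27 = 0.037037, Q = 2/27 = 0.074074.
d = −0.5·ln(0.851852) − 0.25·ln(0.851852) = −0.5·(-0.160342) − 0.25·(-0.160342) = 0.1203.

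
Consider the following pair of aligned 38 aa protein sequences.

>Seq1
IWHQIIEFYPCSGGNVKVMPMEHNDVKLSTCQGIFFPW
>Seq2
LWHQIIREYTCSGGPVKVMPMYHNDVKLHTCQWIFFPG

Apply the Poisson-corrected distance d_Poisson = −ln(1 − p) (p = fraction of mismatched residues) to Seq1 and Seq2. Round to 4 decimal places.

Mismatches occur at site 1 (I↔L), site 7 (E↔R), site 8 (F↔E), site 10 (P↔T), site 15 (N↔P), site 22 (E↔Y), site 29 (S↔H), site 33 (G↔W), site 38 (W↔G).
p = 9/38 = 0.236842.
d = −ln(1 − 0.236842) = −ln(0.763158) = 0.2703.

0.2703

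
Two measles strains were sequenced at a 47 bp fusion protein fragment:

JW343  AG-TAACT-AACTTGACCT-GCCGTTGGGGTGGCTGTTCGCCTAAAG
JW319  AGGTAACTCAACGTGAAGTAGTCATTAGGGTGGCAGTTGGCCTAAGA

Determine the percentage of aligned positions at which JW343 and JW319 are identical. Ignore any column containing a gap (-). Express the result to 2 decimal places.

77.27%

Excluding the 3 gap columns leaves 44 comparable sites.
Differing sites — 13:T/G; 17:C/A; 18:C/G; 22:C/T; 24:G/A; 27:G/A; 35:T/A; 39:C/G; 46:A/G; 47:G/A.
34 of the 44 comparable sites match, so the percent identity is 34/44 × 100 = 77.27%.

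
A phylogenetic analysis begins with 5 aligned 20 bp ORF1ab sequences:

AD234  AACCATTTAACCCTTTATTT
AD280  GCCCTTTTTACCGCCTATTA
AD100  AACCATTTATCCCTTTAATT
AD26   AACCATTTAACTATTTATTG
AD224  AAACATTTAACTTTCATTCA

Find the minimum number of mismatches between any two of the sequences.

2

Pairwise Hamming distances:
  AD234 vs AD280: 8
  AD234 vs AD100: 2
  AD234 vs AD26: 3
  AD234 vs AD224: 8
  AD280 vs AD100: 10
  AD280 vs AD26: 9
  AD280 vs AD224: 11
  AD100 vs AD26: 5
  AD100 vs AD224: 10
  AD26 vs AD224: 7
The smallest is 2, between AD234 and AD100.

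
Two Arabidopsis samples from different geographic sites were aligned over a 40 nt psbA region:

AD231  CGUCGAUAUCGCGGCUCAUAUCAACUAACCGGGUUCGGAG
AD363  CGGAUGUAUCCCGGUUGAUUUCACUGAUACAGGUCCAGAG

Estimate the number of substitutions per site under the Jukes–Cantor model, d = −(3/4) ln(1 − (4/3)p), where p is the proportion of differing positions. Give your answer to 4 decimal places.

The sequences differ at positions 3 (U/G), 4 (C/A), 5 (G/U), 6 (A/G), 11 (G/C), 15 (C/U), 17 (C/G), 20 (A/U), 24 (A/C), 25 (C/U), 26 (U/G), 28 (A/U), 29 (C/A), 31 (G/A), 35 (U/C), 37 (G/A).
p = 16/40 = 0.400000.
d = −0.75 · ln(1 − (4/3)·0.400000) = −0.75 · ln(0.466667) = −0.75 · (-0.762139) = 0.5716.

0.5716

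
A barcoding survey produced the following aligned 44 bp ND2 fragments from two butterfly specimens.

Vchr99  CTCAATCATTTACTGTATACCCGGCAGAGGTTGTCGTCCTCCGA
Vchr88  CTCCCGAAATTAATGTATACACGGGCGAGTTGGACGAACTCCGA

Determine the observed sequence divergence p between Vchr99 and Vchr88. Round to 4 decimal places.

0.3182

The sequences differ at positions 4 (A/C), 5 (A/C), 6 (T/G), 7 (C/A), 9 (T/A), 13 (C/A), 21 (C/A), 25 (C/G), 26 (A/C), 30 (G/T), 32 (T/G), 34 (T/A), 37 (T/A), 38 (C/A).
There are 14 differences over 44 sites, so p = 14/44 = 0.3182.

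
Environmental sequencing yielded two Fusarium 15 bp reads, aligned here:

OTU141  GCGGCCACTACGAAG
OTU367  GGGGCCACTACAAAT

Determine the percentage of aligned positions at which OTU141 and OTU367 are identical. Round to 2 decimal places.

Mismatches occur at site 2 (C/G), site 12 (G/A), site 15 (G/T).
12 of the 15 sites match, so the percent identity is 12/15 × 100 = 80.00%.

80.00%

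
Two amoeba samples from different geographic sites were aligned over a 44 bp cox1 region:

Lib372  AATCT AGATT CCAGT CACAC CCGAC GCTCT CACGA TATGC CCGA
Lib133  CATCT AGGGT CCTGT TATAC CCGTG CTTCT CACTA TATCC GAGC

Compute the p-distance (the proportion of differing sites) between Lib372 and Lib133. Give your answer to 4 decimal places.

0.3409

Mismatches occur at site 1 (A↔C), site 8 (A↔G), site 9 (T↔G), site 13 (A↔T), site 16 (C↔T), site 18 (C↔T), site 24 (A↔T), site 25 (C↔G), site 26 (G↔C), site 27 (C↔T), site 34 (G↔T), site 39 (G↔C), site 41 (C↔G), site 42 (C↔A), site 44 (A↔C).
There are 15 differences over 44 sites, so p = 15/44 = 0.3409.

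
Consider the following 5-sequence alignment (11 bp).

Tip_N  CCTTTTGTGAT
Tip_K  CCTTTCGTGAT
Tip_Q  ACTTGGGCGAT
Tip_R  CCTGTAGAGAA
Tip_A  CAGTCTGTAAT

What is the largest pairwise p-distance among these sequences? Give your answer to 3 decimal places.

Pairwise Hamming distances:
  Tip_N vs Tip_K: 1
  Tip_N vs Tip_Q: 4
  Tip_N vs Tip_R: 4
  Tip_N vs Tip_A: 4
  Tip_K vs Tip_Q: 4
  Tip_K vs Tip_R: 4
  Tip_K vs Tip_A: 5
  Tip_Q vs Tip_R: 6
  Tip_Q vs Tip_A: 7
  Tip_R vs Tip_A: 8
The largest is 8 mismatches, between Tip_R and Tip_A; p = 8/11 = 0.727.

0.727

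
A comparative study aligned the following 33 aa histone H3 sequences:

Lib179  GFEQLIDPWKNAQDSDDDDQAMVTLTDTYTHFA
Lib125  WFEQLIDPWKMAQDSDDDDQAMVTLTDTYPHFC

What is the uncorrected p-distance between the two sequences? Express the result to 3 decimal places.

The sequences differ at positions 1 (G/W), 11 (N/M), 30 (T/P), 33 (A/C).
There are 4 differences over 33 sites, so p = 4/33 = 0.121.

0.121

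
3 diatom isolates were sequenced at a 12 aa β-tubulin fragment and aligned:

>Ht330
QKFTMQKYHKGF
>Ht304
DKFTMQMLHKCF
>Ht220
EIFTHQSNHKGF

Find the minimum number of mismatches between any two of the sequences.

Pairwise Hamming distances:
  Ht330 vs Ht304: 4
  Ht330 vs Ht220: 5
  Ht304 vs Ht220: 6
The smallest is 4, between Ht330 and Ht304.

4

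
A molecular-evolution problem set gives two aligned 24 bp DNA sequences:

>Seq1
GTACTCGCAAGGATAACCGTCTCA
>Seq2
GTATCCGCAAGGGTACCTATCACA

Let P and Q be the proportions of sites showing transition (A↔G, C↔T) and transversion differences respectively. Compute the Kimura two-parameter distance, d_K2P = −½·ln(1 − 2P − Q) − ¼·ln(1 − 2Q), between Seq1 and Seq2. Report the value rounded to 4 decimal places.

Differing sites — 4:C/T (Ti); 5:T/C (Ti); 13:A/G (Ti); 16:A/C (Tv); 18:C/T (Ti); 19:G/A (Ti); 22:T/A (Tv).
Of the 7 differences, 5 transitions and 2 transversions over 24 sites: P = 5/24 = 0.208333, Q = 2/24 = 0.083333.
d = −0.5·ln(0.500001) − 0.25·ln(0.833334) = −0.5·(-0.693145) − 0.25·(-0.182321) = 0.3922.

0.3922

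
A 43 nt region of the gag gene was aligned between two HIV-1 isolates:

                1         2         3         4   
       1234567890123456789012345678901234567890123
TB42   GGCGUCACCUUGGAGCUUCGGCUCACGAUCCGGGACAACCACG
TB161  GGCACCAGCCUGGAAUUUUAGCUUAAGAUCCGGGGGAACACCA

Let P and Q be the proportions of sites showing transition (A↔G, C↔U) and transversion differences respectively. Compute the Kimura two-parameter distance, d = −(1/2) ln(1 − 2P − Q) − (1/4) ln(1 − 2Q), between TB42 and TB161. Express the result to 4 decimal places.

Mismatches occur at site 4 (G↔A, transition), site 5 (U↔C, transition), site 8 (C↔G, transversion), site 10 (U↔C, transition), site 15 (G↔A, transition), site 16 (C↔U, transition), site 19 (C↔U, transition), site 20 (G↔A, transition), site 24 (C↔U, transition), site 26 (C↔A, transversion), site 35 (A↔G, transition), site 36 (C↔G, transversion), site 40 (C↔A, transversion), site 41 (A↔C, transversion), site 43 (G↔A, transition).
Of the 15 differences, 10 transitions and 5 transversions over 43 sites: P = 10/43 = 0.232558, Q = 5/43 = 0.116279.
d = −0.5·ln(0.418605) − 0.25·ln(0.767442) = −0.5·(-0.870828) − 0.25·(-0.264692) = 0.5016.

0.5016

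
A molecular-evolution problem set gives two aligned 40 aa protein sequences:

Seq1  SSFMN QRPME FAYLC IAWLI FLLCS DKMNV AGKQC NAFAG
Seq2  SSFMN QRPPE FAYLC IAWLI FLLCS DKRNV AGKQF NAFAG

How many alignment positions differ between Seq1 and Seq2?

3

Mismatches occur at site 9 (M/P), site 28 (M/R), site 35 (C/F).
That gives 3 mismatches out of 40 aligned sites, so the Hamming distance is 3.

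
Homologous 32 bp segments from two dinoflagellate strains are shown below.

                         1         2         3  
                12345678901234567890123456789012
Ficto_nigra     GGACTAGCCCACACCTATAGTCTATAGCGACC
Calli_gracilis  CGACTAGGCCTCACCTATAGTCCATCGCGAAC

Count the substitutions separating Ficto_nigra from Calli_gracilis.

6

Differing sites — 1:G/C; 8:C/G; 11:A/T; 23:T/C; 26:A/C; 31:C/A.
That gives 6 mismatches out of 32 aligned sites, so the Hamming distance is 6.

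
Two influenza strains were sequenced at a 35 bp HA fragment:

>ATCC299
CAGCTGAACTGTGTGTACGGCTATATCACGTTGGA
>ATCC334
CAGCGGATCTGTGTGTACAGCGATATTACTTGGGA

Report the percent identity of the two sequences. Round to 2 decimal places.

80.00%

The sequences differ at positions 5 (T/G), 8 (A/T), 19 (G/A), 22 (T/G), 27 (C/T), 30 (G/T), 32 (T/G).
28 of the 35 sites match, so the percent identity is 28/35 × 100 = 80.00%.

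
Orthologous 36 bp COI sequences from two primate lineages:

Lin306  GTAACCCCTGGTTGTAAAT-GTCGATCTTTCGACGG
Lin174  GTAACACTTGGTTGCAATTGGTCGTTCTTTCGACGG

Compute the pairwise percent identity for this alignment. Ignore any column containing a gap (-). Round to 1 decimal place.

Excluding the 1 gap column leaves 35 comparable sites.
The sequences differ at positions 6 (C/A), 8 (C/T), 15 (T/C), 18 (A/T), 25 (A/T).
30 of the 35 comparable sites match, so the percent identity is 30/35 × 100 = 85.7%.

85.7%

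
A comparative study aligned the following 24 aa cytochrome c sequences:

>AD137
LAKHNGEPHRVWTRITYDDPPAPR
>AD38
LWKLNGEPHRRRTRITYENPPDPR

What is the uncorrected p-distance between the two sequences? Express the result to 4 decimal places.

Differing sites — 2:A/W; 4:H/L; 11:V/R; 12:W/R; 18:D/E; 19:D/N; 22:A/D.
There are 7 differences over 24 sites, so p = 7/24 = 0.2917.

0.2917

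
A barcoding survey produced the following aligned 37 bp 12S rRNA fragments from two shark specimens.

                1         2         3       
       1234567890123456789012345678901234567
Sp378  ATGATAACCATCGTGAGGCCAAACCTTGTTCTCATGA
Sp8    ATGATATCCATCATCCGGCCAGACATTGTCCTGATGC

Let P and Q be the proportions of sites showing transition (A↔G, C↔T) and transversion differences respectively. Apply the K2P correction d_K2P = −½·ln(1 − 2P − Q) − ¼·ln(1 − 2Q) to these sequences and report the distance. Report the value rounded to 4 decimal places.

The sequences differ at positions 7 (A/T, transversion), 13 (G/A, transition), 15 (G/C, transversion), 16 (A/C, transversion), 22 (A/G, transition), 25 (C/A, transversion), 30 (T/C, transition), 33 (C/G, transversion), 37 (A/C, transversion).
Of the 9 differences, 3 transitions and 6 transversions over 37 sites: P = 3/37 = 0.081081, Q = 6/37 = 0.162162.
d = −0.5·ln(0.675676) − 0.25·ln(0.675676) = −0.5·(-0.392042) − 0.25·(-0.392042) = 0.2940.

0.2940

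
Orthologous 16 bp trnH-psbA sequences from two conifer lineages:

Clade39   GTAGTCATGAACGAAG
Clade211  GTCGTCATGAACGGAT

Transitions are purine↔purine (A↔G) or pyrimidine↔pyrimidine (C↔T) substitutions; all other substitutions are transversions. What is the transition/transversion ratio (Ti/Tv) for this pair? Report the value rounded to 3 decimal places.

The sequences differ at positions 3 (A/C, transversion), 14 (A/G, transition), 16 (G/T, transversion).
Of the 3 differences, 1 transition and 2 transversions, so Ti/Tv = 1/2 = 0.500.

0.500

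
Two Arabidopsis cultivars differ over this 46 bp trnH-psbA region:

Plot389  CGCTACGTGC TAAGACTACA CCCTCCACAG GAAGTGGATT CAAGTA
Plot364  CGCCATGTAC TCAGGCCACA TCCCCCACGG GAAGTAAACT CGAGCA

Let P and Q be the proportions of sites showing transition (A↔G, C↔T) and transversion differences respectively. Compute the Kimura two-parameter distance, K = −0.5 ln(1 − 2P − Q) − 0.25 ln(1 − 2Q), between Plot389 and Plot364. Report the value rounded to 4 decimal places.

The sequences differ at positions 4 (T/C, transition), 6 (C/T, transition), 9 (G/A, transition), 12 (A/C, transversion), 15 (A/G, transition), 17 (T/C, transition), 21 (C/T, transition), 24 (T/C, transition), 29 (A/G, transition), 36 (G/A, transition), 37 (G/A, transition), 39 (T/C, transition), 42 (A/G, transition), 45 (T/C, transition).
Of the 14 differences, 13 transitions and 1 transversion over 46 sites: P = 13/46 = 0.282609, Q = 1/46 = 0.021739.
d = −0.5·ln(0.413043) − 0.25·ln(0.956522) = −0.5·(-0.884204) − 0.25·(-0.044451) = 0.4532.

0.4532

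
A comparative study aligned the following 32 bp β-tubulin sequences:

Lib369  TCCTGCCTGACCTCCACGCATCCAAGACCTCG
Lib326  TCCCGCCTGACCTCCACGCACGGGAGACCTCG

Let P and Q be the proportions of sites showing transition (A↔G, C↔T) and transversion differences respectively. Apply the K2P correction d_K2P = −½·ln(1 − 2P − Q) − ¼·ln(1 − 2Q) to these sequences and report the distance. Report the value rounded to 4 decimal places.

The sequences differ at positions 4 (T/C, transition), 21 (T/C, transition), 22 (C/G, transversion), 23 (C/G, transversion), 24 (A/G, transition).
Of the 5 differences, 3 transitions and 2 transversions over 32 sites: P = 3/32 = 0.093750, Q = 2/32 = 0.062500.
d = −0.5·ln(0.750000) − 0.25·ln(0.875000) = −0.5·(-0.287682) − 0.25·(-0.133531) = 0.1772.

0.1772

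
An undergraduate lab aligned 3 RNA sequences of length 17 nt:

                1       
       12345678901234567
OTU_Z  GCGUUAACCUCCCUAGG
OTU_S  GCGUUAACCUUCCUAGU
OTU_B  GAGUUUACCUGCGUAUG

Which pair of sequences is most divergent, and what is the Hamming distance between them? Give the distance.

Pairwise Hamming distances:
  OTU_Z vs OTU_S: 2
  OTU_Z vs OTU_B: 5
  OTU_S vs OTU_B: 6
The largest is 6, between OTU_S and OTU_B.

6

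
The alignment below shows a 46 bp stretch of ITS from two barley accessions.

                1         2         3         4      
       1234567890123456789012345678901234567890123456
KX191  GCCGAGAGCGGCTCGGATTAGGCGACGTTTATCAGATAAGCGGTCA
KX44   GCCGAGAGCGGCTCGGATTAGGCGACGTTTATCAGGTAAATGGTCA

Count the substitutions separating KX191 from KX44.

3

Differing sites — 36:A/G; 40:G/A; 41:C/T.
That gives 3 mismatches out of 46 aligned sites, so the Hamming distance is 3.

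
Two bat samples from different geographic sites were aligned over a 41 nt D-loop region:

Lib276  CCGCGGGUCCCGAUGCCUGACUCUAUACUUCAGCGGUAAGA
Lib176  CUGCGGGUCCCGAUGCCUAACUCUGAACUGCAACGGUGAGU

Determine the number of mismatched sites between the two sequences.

Mismatches occur at site 2 (C/U), site 19 (G/A), site 25 (A/G), site 26 (U/A), site 30 (U/G), site 33 (G/A), site 38 (A/G), site 41 (A/U).
That gives 8 mismatches out of 41 aligned sites, so the Hamming distance is 8.

8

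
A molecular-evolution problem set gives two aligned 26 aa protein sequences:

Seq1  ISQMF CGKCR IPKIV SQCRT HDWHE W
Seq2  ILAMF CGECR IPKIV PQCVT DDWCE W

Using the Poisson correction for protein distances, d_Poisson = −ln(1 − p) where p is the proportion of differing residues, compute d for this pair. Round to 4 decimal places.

Mismatches occur at site 2 (S↔L), site 3 (Q↔A), site 8 (K↔E), site 16 (S↔P), site 19 (R↔V), site 21 (H↔D), site 24 (H↔C).
p = 7/26 = 0.269231.
d = −ln(1 − 0.269231) = −ln(0.730769) = 0.3137.

0.3137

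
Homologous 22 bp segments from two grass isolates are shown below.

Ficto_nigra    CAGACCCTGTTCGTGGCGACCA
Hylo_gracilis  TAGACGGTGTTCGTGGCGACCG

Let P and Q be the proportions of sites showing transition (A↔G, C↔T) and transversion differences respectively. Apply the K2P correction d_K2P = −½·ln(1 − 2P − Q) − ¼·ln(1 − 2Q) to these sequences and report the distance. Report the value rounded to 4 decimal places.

0.2094

The sequences differ at positions 1 (C/T, transition), 6 (C/G, transversion), 7 (C/G, transversion), 22 (A/G, transition).
Of the 4 differences, 2 transitions and 2 transversions over 22 sites: P = 2/22 = 0.090909, Q = 2/22 = 0.090909.
d = −0.5·ln(0.727273) − 0.25·ln(0.818182) = −0.5·(-0.318453) − 0.25·(-0.200670) = 0.2094.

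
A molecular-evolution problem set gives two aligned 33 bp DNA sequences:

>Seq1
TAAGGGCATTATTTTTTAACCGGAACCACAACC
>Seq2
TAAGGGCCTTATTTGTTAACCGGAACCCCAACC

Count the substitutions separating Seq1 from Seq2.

Mismatches occur at site 8 (A→C), site 15 (T→G), site 28 (A→C).
That gives 3 mismatches out of 33 aligned sites, so the Hamming distance is 3.

3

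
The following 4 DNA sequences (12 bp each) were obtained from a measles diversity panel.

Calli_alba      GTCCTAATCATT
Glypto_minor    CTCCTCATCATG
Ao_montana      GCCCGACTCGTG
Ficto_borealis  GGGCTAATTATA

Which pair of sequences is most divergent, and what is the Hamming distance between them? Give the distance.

Pairwise Hamming distances:
  Calli_alba vs Glypto_minor: 3
  Calli_alba vs Ao_montana: 5
  Calli_alba vs Ficto_borealis: 4
  Glypto_minor vs Ao_montana: 6
  Glypto_minor vs Ficto_borealis: 6
  Ao_montana vs Ficto_borealis: 7
The largest is 7, between Ao_montana and Ficto_borealis.

7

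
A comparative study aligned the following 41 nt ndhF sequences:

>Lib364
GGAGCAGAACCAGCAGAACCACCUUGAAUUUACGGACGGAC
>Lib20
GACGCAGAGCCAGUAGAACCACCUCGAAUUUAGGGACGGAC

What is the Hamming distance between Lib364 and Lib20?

The sequences differ at positions 2 (G/A), 3 (A/C), 9 (A/G), 14 (C/U), 25 (U/C), 33 (C/G).
That gives 6 mismatches out of 41 aligned sites, so the Hamming distance is 6.

6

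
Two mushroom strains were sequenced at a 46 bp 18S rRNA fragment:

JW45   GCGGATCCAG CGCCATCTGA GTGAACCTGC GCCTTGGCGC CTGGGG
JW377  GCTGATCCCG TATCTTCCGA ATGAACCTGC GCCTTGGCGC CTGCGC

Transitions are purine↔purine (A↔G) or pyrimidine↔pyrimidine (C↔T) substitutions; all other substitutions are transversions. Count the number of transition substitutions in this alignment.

5

Differing sites — 3:G/T (Tv); 9:A/C (Tv); 11:C/T (Ti); 12:G/A (Ti); 13:C/T (Ti); 15:A/T (Tv); 18:T/C (Ti); 21:G/A (Ti); 44:G/C (Tv); 46:G/C (Tv).
Of the 10 differences, 5 transitions and 5 transversions, so the answer is 5.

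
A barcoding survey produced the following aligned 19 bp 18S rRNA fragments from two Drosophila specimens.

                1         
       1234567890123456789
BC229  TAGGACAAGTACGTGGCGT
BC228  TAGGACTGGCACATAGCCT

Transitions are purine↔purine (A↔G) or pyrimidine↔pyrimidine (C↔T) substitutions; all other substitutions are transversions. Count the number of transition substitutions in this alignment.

4

Differing sites — 7:A/T (Tv); 8:A/G (Ti); 10:T/C (Ti); 13:G/A (Ti); 15:G/A (Ti); 18:G/C (Tv).
Of the 6 differences, 4 transitions and 2 transversions, so the answer is 4.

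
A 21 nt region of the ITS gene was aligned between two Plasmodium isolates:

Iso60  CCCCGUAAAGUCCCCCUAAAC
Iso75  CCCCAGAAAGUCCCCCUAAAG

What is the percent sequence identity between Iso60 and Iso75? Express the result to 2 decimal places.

Mismatches occur at site 5 (G↔A), site 6 (U↔G), site 21 (C↔G).
18 of the 21 sites match, so the percent identity is 18/21 × 100 = 85.71%.

85.71%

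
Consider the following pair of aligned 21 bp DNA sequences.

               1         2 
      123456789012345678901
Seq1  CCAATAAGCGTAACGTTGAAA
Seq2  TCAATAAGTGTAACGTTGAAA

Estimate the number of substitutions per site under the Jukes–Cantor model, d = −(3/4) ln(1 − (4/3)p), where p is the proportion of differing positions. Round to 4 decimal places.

0.1019

Differing sites — 1:C/T; 9:C/T.
p = 2/21 = 0.095238.
d = −0.75 · ln(1 − (4/3)·0.095238) = −0.75 · ln(0.873016) = −0.75 · (-0.135801) = 0.1019.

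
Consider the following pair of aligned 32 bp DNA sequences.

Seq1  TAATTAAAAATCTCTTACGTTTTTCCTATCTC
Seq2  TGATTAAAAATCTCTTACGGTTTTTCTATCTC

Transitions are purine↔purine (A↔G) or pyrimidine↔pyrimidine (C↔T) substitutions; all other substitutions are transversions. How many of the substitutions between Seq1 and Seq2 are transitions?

2

Differing sites — 2:A/G (Ti); 20:T/G (Tv); 25:C/T (Ti).
Of the 3 differences, 2 transitions and 1 transversion, so the answer is 2.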